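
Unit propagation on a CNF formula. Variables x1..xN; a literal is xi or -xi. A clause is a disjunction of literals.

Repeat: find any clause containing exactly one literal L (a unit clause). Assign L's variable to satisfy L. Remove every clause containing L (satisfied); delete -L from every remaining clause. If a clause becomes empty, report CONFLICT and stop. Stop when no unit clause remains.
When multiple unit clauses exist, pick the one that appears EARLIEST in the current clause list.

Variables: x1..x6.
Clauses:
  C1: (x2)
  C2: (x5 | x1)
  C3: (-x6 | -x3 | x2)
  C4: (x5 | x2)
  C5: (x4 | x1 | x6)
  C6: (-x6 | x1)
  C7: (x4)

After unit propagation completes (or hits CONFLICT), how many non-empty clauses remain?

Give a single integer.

unit clause [2] forces x2=T; simplify:
  satisfied 3 clause(s); 4 remain; assigned so far: [2]
unit clause [4] forces x4=T; simplify:
  satisfied 2 clause(s); 2 remain; assigned so far: [2, 4]

Answer: 2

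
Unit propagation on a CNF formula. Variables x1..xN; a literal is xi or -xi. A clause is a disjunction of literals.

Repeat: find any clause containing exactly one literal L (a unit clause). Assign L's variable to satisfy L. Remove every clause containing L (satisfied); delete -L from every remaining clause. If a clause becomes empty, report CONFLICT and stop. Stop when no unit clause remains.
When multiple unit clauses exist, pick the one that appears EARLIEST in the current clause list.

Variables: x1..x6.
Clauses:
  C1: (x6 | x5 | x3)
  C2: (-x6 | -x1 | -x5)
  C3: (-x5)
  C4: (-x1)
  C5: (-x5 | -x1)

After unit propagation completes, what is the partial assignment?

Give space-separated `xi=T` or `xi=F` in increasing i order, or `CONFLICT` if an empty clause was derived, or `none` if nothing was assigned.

unit clause [-5] forces x5=F; simplify:
  drop 5 from [6, 5, 3] -> [6, 3]
  satisfied 3 clause(s); 2 remain; assigned so far: [5]
unit clause [-1] forces x1=F; simplify:
  satisfied 1 clause(s); 1 remain; assigned so far: [1, 5]

Answer: x1=F x5=F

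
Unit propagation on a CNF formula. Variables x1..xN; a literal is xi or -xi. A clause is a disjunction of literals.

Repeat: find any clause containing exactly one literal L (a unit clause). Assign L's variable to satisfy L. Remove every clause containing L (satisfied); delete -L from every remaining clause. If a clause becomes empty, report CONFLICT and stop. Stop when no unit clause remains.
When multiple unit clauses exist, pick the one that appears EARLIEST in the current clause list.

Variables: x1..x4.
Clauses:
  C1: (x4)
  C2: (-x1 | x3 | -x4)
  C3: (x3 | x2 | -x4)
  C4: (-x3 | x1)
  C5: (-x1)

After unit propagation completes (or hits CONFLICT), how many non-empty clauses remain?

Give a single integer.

unit clause [4] forces x4=T; simplify:
  drop -4 from [-1, 3, -4] -> [-1, 3]
  drop -4 from [3, 2, -4] -> [3, 2]
  satisfied 1 clause(s); 4 remain; assigned so far: [4]
unit clause [-1] forces x1=F; simplify:
  drop 1 from [-3, 1] -> [-3]
  satisfied 2 clause(s); 2 remain; assigned so far: [1, 4]
unit clause [-3] forces x3=F; simplify:
  drop 3 from [3, 2] -> [2]
  satisfied 1 clause(s); 1 remain; assigned so far: [1, 3, 4]
unit clause [2] forces x2=T; simplify:
  satisfied 1 clause(s); 0 remain; assigned so far: [1, 2, 3, 4]

Answer: 0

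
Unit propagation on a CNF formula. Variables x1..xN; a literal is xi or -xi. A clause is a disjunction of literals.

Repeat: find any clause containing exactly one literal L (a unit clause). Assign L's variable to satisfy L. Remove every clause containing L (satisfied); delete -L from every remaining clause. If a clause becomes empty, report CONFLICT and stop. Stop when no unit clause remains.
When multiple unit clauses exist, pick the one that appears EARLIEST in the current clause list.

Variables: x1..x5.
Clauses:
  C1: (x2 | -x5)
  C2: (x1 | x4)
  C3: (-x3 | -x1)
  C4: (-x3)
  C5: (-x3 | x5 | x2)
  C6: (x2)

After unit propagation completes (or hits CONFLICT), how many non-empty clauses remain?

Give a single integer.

unit clause [-3] forces x3=F; simplify:
  satisfied 3 clause(s); 3 remain; assigned so far: [3]
unit clause [2] forces x2=T; simplify:
  satisfied 2 clause(s); 1 remain; assigned so far: [2, 3]

Answer: 1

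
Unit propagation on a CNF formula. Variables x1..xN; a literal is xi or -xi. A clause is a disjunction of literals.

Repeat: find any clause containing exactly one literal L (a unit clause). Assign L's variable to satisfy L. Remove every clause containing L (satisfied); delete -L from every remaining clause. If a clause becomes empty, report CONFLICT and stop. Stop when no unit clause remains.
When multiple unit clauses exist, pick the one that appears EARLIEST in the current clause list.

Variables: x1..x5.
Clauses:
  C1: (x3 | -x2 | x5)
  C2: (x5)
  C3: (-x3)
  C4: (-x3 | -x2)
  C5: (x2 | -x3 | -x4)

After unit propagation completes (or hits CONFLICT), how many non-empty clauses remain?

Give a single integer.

Answer: 0

Derivation:
unit clause [5] forces x5=T; simplify:
  satisfied 2 clause(s); 3 remain; assigned so far: [5]
unit clause [-3] forces x3=F; simplify:
  satisfied 3 clause(s); 0 remain; assigned so far: [3, 5]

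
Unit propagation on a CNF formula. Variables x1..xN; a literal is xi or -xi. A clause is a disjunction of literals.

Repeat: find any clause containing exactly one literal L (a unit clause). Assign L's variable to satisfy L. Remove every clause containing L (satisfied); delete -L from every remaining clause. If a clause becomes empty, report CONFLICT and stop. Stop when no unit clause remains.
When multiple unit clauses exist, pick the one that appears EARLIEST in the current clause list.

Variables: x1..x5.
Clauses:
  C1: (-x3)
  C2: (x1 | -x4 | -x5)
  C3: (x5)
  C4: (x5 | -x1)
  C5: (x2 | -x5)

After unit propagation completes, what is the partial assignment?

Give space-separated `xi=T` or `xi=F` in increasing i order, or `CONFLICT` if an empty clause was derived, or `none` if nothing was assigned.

unit clause [-3] forces x3=F; simplify:
  satisfied 1 clause(s); 4 remain; assigned so far: [3]
unit clause [5] forces x5=T; simplify:
  drop -5 from [1, -4, -5] -> [1, -4]
  drop -5 from [2, -5] -> [2]
  satisfied 2 clause(s); 2 remain; assigned so far: [3, 5]
unit clause [2] forces x2=T; simplify:
  satisfied 1 clause(s); 1 remain; assigned so far: [2, 3, 5]

Answer: x2=T x3=F x5=T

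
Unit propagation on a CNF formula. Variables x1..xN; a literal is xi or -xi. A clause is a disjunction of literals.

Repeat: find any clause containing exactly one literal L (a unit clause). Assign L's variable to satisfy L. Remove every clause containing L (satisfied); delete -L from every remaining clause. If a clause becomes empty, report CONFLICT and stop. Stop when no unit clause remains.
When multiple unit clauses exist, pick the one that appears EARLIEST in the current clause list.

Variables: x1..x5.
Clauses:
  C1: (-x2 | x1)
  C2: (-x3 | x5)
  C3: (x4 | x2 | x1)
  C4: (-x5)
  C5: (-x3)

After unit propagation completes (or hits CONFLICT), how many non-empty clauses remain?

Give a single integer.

Answer: 2

Derivation:
unit clause [-5] forces x5=F; simplify:
  drop 5 from [-3, 5] -> [-3]
  satisfied 1 clause(s); 4 remain; assigned so far: [5]
unit clause [-3] forces x3=F; simplify:
  satisfied 2 clause(s); 2 remain; assigned so far: [3, 5]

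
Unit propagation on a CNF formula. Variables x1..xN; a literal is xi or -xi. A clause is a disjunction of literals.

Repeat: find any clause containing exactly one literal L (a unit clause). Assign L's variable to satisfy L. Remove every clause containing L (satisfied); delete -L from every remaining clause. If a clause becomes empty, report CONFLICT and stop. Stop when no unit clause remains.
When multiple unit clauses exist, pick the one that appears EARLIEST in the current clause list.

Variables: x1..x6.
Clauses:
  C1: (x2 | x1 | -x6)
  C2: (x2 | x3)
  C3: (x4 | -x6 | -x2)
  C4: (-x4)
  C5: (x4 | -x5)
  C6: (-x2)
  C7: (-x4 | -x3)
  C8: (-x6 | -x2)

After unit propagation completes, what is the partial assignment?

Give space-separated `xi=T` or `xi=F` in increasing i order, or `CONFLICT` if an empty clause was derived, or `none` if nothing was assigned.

unit clause [-4] forces x4=F; simplify:
  drop 4 from [4, -6, -2] -> [-6, -2]
  drop 4 from [4, -5] -> [-5]
  satisfied 2 clause(s); 6 remain; assigned so far: [4]
unit clause [-5] forces x5=F; simplify:
  satisfied 1 clause(s); 5 remain; assigned so far: [4, 5]
unit clause [-2] forces x2=F; simplify:
  drop 2 from [2, 1, -6] -> [1, -6]
  drop 2 from [2, 3] -> [3]
  satisfied 3 clause(s); 2 remain; assigned so far: [2, 4, 5]
unit clause [3] forces x3=T; simplify:
  satisfied 1 clause(s); 1 remain; assigned so far: [2, 3, 4, 5]

Answer: x2=F x3=T x4=F x5=F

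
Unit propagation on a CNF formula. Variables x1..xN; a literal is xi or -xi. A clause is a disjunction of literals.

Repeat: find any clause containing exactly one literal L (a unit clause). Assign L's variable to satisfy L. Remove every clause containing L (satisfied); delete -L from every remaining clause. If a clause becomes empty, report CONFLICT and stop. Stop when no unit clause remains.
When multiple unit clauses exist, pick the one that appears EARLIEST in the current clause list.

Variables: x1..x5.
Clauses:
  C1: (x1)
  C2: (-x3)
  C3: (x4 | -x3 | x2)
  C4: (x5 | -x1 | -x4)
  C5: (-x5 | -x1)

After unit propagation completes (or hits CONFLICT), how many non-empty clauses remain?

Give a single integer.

unit clause [1] forces x1=T; simplify:
  drop -1 from [5, -1, -4] -> [5, -4]
  drop -1 from [-5, -1] -> [-5]
  satisfied 1 clause(s); 4 remain; assigned so far: [1]
unit clause [-3] forces x3=F; simplify:
  satisfied 2 clause(s); 2 remain; assigned so far: [1, 3]
unit clause [-5] forces x5=F; simplify:
  drop 5 from [5, -4] -> [-4]
  satisfied 1 clause(s); 1 remain; assigned so far: [1, 3, 5]
unit clause [-4] forces x4=F; simplify:
  satisfied 1 clause(s); 0 remain; assigned so far: [1, 3, 4, 5]

Answer: 0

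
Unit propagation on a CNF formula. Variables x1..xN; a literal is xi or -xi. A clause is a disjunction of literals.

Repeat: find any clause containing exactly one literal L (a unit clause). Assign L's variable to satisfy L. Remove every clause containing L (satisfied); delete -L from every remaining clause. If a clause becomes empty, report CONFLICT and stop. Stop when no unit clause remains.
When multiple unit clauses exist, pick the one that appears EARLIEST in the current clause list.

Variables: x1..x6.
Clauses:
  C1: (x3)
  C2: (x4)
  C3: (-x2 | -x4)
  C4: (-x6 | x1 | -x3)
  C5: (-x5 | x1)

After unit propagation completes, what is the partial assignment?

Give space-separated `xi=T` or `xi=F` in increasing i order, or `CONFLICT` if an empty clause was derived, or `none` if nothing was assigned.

Answer: x2=F x3=T x4=T

Derivation:
unit clause [3] forces x3=T; simplify:
  drop -3 from [-6, 1, -3] -> [-6, 1]
  satisfied 1 clause(s); 4 remain; assigned so far: [3]
unit clause [4] forces x4=T; simplify:
  drop -4 from [-2, -4] -> [-2]
  satisfied 1 clause(s); 3 remain; assigned so far: [3, 4]
unit clause [-2] forces x2=F; simplify:
  satisfied 1 clause(s); 2 remain; assigned so far: [2, 3, 4]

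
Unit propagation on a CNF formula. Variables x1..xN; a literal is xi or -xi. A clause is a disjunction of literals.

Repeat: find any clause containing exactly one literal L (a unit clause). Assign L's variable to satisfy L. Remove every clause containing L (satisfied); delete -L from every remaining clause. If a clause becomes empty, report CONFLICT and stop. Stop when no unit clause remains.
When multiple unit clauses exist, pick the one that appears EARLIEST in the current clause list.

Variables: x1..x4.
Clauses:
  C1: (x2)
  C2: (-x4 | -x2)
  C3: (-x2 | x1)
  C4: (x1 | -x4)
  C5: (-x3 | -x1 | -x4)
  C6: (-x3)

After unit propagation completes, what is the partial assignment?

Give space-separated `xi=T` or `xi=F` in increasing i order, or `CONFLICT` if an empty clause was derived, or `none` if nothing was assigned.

Answer: x1=T x2=T x3=F x4=F

Derivation:
unit clause [2] forces x2=T; simplify:
  drop -2 from [-4, -2] -> [-4]
  drop -2 from [-2, 1] -> [1]
  satisfied 1 clause(s); 5 remain; assigned so far: [2]
unit clause [-4] forces x4=F; simplify:
  satisfied 3 clause(s); 2 remain; assigned so far: [2, 4]
unit clause [1] forces x1=T; simplify:
  satisfied 1 clause(s); 1 remain; assigned so far: [1, 2, 4]
unit clause [-3] forces x3=F; simplify:
  satisfied 1 clause(s); 0 remain; assigned so far: [1, 2, 3, 4]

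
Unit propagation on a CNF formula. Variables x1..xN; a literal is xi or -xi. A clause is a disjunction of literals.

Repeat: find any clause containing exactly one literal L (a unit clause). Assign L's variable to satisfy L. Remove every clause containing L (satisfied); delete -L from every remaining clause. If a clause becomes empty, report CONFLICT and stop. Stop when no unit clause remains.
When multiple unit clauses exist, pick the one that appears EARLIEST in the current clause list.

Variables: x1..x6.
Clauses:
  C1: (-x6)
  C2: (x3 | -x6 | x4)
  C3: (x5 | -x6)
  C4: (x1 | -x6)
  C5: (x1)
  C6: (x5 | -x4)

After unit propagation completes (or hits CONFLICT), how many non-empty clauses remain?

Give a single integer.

unit clause [-6] forces x6=F; simplify:
  satisfied 4 clause(s); 2 remain; assigned so far: [6]
unit clause [1] forces x1=T; simplify:
  satisfied 1 clause(s); 1 remain; assigned so far: [1, 6]

Answer: 1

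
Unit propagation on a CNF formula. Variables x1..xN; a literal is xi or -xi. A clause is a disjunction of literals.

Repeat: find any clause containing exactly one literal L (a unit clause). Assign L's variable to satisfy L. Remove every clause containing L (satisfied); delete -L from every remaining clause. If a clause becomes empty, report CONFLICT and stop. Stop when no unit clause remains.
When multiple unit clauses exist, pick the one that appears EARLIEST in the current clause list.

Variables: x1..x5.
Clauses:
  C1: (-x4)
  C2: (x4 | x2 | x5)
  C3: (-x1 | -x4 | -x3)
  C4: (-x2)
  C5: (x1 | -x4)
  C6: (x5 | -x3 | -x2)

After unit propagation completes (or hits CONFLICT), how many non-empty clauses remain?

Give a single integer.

unit clause [-4] forces x4=F; simplify:
  drop 4 from [4, 2, 5] -> [2, 5]
  satisfied 3 clause(s); 3 remain; assigned so far: [4]
unit clause [-2] forces x2=F; simplify:
  drop 2 from [2, 5] -> [5]
  satisfied 2 clause(s); 1 remain; assigned so far: [2, 4]
unit clause [5] forces x5=T; simplify:
  satisfied 1 clause(s); 0 remain; assigned so far: [2, 4, 5]

Answer: 0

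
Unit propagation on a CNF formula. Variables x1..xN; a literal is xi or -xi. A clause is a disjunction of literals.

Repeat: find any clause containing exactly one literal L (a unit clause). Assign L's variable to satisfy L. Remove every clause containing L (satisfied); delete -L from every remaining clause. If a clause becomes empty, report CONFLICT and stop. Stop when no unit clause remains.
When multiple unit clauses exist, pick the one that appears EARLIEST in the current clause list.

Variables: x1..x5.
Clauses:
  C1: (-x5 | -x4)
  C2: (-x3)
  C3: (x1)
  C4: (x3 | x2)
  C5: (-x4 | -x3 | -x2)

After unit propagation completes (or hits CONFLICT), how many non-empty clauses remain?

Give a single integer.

Answer: 1

Derivation:
unit clause [-3] forces x3=F; simplify:
  drop 3 from [3, 2] -> [2]
  satisfied 2 clause(s); 3 remain; assigned so far: [3]
unit clause [1] forces x1=T; simplify:
  satisfied 1 clause(s); 2 remain; assigned so far: [1, 3]
unit clause [2] forces x2=T; simplify:
  satisfied 1 clause(s); 1 remain; assigned so far: [1, 2, 3]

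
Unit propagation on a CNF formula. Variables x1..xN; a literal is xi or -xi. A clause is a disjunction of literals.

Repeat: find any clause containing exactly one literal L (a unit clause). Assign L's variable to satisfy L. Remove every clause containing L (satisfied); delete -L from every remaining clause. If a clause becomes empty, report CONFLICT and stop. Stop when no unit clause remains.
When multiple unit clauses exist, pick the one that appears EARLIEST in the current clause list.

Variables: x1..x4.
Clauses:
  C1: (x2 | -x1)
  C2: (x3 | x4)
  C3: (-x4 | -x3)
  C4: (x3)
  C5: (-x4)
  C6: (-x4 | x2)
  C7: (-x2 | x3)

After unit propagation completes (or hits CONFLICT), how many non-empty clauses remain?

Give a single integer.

Answer: 1

Derivation:
unit clause [3] forces x3=T; simplify:
  drop -3 from [-4, -3] -> [-4]
  satisfied 3 clause(s); 4 remain; assigned so far: [3]
unit clause [-4] forces x4=F; simplify:
  satisfied 3 clause(s); 1 remain; assigned so far: [3, 4]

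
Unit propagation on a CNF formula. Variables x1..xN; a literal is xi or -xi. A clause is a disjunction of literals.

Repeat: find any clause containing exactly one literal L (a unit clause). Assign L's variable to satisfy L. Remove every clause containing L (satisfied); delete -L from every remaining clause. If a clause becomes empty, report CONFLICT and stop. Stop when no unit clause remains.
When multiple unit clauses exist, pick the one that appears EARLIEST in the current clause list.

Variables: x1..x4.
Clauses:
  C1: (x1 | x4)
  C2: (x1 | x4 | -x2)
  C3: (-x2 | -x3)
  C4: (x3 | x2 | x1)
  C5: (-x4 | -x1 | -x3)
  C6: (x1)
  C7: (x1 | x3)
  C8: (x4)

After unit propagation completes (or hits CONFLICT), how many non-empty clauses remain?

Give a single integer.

unit clause [1] forces x1=T; simplify:
  drop -1 from [-4, -1, -3] -> [-4, -3]
  satisfied 5 clause(s); 3 remain; assigned so far: [1]
unit clause [4] forces x4=T; simplify:
  drop -4 from [-4, -3] -> [-3]
  satisfied 1 clause(s); 2 remain; assigned so far: [1, 4]
unit clause [-3] forces x3=F; simplify:
  satisfied 2 clause(s); 0 remain; assigned so far: [1, 3, 4]

Answer: 0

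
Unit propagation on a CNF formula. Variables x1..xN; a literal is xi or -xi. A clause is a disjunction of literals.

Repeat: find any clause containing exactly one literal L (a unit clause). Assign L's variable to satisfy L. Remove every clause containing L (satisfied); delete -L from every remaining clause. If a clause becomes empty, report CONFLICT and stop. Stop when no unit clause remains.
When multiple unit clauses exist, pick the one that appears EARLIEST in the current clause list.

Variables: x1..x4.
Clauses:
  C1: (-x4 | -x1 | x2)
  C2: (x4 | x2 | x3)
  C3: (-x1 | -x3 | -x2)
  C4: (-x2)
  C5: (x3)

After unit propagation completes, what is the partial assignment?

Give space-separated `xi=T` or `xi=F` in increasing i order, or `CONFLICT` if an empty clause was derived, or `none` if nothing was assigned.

Answer: x2=F x3=T

Derivation:
unit clause [-2] forces x2=F; simplify:
  drop 2 from [-4, -1, 2] -> [-4, -1]
  drop 2 from [4, 2, 3] -> [4, 3]
  satisfied 2 clause(s); 3 remain; assigned so far: [2]
unit clause [3] forces x3=T; simplify:
  satisfied 2 clause(s); 1 remain; assigned so far: [2, 3]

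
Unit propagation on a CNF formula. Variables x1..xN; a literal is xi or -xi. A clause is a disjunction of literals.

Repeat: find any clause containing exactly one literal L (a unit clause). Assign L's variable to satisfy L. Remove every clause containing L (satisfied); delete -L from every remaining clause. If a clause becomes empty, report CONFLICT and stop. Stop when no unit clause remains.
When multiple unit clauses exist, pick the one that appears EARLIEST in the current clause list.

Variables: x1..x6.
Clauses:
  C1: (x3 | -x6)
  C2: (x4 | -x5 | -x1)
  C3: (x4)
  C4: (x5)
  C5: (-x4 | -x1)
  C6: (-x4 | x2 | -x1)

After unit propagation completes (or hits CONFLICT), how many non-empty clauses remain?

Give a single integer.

Answer: 1

Derivation:
unit clause [4] forces x4=T; simplify:
  drop -4 from [-4, -1] -> [-1]
  drop -4 from [-4, 2, -1] -> [2, -1]
  satisfied 2 clause(s); 4 remain; assigned so far: [4]
unit clause [5] forces x5=T; simplify:
  satisfied 1 clause(s); 3 remain; assigned so far: [4, 5]
unit clause [-1] forces x1=F; simplify:
  satisfied 2 clause(s); 1 remain; assigned so far: [1, 4, 5]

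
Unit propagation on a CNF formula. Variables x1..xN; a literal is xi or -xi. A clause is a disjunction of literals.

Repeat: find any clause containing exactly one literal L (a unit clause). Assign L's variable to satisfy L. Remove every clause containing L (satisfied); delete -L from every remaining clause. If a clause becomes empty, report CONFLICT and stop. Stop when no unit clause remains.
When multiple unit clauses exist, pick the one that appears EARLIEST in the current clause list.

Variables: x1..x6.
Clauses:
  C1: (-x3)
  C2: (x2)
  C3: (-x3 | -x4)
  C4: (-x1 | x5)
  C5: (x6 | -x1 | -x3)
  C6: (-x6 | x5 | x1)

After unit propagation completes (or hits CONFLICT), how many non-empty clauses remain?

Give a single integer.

Answer: 2

Derivation:
unit clause [-3] forces x3=F; simplify:
  satisfied 3 clause(s); 3 remain; assigned so far: [3]
unit clause [2] forces x2=T; simplify:
  satisfied 1 clause(s); 2 remain; assigned so far: [2, 3]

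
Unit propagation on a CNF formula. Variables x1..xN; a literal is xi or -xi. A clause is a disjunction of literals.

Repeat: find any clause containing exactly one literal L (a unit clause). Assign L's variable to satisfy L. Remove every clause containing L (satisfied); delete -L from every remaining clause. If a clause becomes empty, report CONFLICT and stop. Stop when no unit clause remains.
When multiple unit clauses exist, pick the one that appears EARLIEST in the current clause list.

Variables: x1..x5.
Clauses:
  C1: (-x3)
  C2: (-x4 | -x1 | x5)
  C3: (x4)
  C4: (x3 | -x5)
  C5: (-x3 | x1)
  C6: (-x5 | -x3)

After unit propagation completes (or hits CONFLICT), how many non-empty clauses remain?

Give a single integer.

unit clause [-3] forces x3=F; simplify:
  drop 3 from [3, -5] -> [-5]
  satisfied 3 clause(s); 3 remain; assigned so far: [3]
unit clause [4] forces x4=T; simplify:
  drop -4 from [-4, -1, 5] -> [-1, 5]
  satisfied 1 clause(s); 2 remain; assigned so far: [3, 4]
unit clause [-5] forces x5=F; simplify:
  drop 5 from [-1, 5] -> [-1]
  satisfied 1 clause(s); 1 remain; assigned so far: [3, 4, 5]
unit clause [-1] forces x1=F; simplify:
  satisfied 1 clause(s); 0 remain; assigned so far: [1, 3, 4, 5]

Answer: 0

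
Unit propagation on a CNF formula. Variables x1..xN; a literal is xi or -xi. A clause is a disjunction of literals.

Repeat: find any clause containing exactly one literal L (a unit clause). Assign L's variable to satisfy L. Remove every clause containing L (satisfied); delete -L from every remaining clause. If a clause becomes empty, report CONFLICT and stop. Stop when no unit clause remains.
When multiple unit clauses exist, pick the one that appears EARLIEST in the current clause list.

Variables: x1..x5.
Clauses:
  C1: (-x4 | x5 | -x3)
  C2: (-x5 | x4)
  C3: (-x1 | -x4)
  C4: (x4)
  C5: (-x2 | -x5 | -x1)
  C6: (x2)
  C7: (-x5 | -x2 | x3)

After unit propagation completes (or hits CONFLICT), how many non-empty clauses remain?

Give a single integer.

unit clause [4] forces x4=T; simplify:
  drop -4 from [-4, 5, -3] -> [5, -3]
  drop -4 from [-1, -4] -> [-1]
  satisfied 2 clause(s); 5 remain; assigned so far: [4]
unit clause [-1] forces x1=F; simplify:
  satisfied 2 clause(s); 3 remain; assigned so far: [1, 4]
unit clause [2] forces x2=T; simplify:
  drop -2 from [-5, -2, 3] -> [-5, 3]
  satisfied 1 clause(s); 2 remain; assigned so far: [1, 2, 4]

Answer: 2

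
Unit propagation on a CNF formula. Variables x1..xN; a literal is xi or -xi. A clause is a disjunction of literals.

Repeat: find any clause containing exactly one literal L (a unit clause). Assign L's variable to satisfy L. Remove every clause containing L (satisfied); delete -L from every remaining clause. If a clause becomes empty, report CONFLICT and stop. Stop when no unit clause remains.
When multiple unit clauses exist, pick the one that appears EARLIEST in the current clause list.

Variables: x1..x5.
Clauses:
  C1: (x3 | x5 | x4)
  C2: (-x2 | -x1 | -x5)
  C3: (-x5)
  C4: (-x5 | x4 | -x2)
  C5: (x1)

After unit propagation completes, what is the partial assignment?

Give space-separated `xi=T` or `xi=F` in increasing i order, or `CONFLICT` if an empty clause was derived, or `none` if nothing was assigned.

unit clause [-5] forces x5=F; simplify:
  drop 5 from [3, 5, 4] -> [3, 4]
  satisfied 3 clause(s); 2 remain; assigned so far: [5]
unit clause [1] forces x1=T; simplify:
  satisfied 1 clause(s); 1 remain; assigned so far: [1, 5]

Answer: x1=T x5=F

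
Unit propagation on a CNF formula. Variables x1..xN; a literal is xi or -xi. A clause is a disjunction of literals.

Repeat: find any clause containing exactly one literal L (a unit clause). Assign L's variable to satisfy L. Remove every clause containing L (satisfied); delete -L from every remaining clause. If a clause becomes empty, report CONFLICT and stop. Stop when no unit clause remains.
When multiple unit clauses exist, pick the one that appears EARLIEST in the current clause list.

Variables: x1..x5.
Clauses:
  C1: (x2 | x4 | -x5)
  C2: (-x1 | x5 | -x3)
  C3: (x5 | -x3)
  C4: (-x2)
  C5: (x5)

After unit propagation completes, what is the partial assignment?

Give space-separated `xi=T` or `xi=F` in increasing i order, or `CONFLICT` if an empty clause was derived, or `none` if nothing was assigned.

Answer: x2=F x4=T x5=T

Derivation:
unit clause [-2] forces x2=F; simplify:
  drop 2 from [2, 4, -5] -> [4, -5]
  satisfied 1 clause(s); 4 remain; assigned so far: [2]
unit clause [5] forces x5=T; simplify:
  drop -5 from [4, -5] -> [4]
  satisfied 3 clause(s); 1 remain; assigned so far: [2, 5]
unit clause [4] forces x4=T; simplify:
  satisfied 1 clause(s); 0 remain; assigned so far: [2, 4, 5]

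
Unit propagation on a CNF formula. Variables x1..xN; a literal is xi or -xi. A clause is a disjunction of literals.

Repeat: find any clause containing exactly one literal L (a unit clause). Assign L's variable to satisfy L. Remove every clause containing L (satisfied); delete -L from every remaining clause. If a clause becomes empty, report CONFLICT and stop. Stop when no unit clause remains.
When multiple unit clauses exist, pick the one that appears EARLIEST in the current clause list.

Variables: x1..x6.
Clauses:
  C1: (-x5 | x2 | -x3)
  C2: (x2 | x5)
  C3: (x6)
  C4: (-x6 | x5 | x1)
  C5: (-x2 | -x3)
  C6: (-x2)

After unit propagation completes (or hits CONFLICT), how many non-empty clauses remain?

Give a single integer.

Answer: 0

Derivation:
unit clause [6] forces x6=T; simplify:
  drop -6 from [-6, 5, 1] -> [5, 1]
  satisfied 1 clause(s); 5 remain; assigned so far: [6]
unit clause [-2] forces x2=F; simplify:
  drop 2 from [-5, 2, -3] -> [-5, -3]
  drop 2 from [2, 5] -> [5]
  satisfied 2 clause(s); 3 remain; assigned so far: [2, 6]
unit clause [5] forces x5=T; simplify:
  drop -5 from [-5, -3] -> [-3]
  satisfied 2 clause(s); 1 remain; assigned so far: [2, 5, 6]
unit clause [-3] forces x3=F; simplify:
  satisfied 1 clause(s); 0 remain; assigned so far: [2, 3, 5, 6]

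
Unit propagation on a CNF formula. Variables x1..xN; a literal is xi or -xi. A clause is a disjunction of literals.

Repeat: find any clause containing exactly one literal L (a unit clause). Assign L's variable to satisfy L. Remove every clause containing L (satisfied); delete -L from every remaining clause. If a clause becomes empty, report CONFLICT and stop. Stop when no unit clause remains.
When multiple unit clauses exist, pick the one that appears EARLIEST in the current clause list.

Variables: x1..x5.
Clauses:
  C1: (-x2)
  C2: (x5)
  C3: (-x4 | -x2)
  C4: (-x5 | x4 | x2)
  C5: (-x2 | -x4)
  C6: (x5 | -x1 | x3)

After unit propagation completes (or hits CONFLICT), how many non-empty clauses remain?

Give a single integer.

unit clause [-2] forces x2=F; simplify:
  drop 2 from [-5, 4, 2] -> [-5, 4]
  satisfied 3 clause(s); 3 remain; assigned so far: [2]
unit clause [5] forces x5=T; simplify:
  drop -5 from [-5, 4] -> [4]
  satisfied 2 clause(s); 1 remain; assigned so far: [2, 5]
unit clause [4] forces x4=T; simplify:
  satisfied 1 clause(s); 0 remain; assigned so far: [2, 4, 5]

Answer: 0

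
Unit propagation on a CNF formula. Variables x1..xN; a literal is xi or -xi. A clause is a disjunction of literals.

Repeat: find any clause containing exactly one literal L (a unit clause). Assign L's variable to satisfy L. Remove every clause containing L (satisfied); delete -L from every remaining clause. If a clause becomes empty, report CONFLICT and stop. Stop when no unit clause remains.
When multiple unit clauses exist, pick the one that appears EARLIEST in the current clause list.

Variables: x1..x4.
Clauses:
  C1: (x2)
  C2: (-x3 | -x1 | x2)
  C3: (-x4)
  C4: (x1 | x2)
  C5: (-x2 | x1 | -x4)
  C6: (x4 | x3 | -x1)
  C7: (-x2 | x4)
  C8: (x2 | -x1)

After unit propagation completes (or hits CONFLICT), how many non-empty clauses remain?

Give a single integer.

unit clause [2] forces x2=T; simplify:
  drop -2 from [-2, 1, -4] -> [1, -4]
  drop -2 from [-2, 4] -> [4]
  satisfied 4 clause(s); 4 remain; assigned so far: [2]
unit clause [-4] forces x4=F; simplify:
  drop 4 from [4, 3, -1] -> [3, -1]
  drop 4 from [4] -> [] (empty!)
  satisfied 2 clause(s); 2 remain; assigned so far: [2, 4]
CONFLICT (empty clause)

Answer: 1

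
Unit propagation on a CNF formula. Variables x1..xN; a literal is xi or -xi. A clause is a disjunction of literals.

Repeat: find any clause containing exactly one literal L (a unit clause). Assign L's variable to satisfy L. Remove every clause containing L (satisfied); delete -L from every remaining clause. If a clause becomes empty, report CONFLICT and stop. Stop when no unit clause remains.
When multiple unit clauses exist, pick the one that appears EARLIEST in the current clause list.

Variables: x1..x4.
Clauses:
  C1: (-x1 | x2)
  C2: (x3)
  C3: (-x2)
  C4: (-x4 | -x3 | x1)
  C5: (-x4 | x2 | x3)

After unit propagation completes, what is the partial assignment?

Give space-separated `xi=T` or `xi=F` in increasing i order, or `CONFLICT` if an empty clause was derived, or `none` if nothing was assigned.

unit clause [3] forces x3=T; simplify:
  drop -3 from [-4, -3, 1] -> [-4, 1]
  satisfied 2 clause(s); 3 remain; assigned so far: [3]
unit clause [-2] forces x2=F; simplify:
  drop 2 from [-1, 2] -> [-1]
  satisfied 1 clause(s); 2 remain; assigned so far: [2, 3]
unit clause [-1] forces x1=F; simplify:
  drop 1 from [-4, 1] -> [-4]
  satisfied 1 clause(s); 1 remain; assigned so far: [1, 2, 3]
unit clause [-4] forces x4=F; simplify:
  satisfied 1 clause(s); 0 remain; assigned so far: [1, 2, 3, 4]

Answer: x1=F x2=F x3=T x4=F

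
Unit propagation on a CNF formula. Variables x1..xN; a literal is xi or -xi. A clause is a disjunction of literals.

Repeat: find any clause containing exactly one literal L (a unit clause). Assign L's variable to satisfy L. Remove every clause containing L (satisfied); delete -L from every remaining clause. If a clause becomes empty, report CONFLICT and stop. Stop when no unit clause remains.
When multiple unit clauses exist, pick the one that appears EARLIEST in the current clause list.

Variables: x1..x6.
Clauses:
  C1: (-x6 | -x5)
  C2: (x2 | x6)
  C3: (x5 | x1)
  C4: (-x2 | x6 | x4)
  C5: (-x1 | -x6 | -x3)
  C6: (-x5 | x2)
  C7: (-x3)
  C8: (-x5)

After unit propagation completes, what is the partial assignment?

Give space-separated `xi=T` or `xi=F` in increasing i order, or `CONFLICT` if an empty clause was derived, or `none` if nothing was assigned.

unit clause [-3] forces x3=F; simplify:
  satisfied 2 clause(s); 6 remain; assigned so far: [3]
unit clause [-5] forces x5=F; simplify:
  drop 5 from [5, 1] -> [1]
  satisfied 3 clause(s); 3 remain; assigned so far: [3, 5]
unit clause [1] forces x1=T; simplify:
  satisfied 1 clause(s); 2 remain; assigned so far: [1, 3, 5]

Answer: x1=T x3=F x5=F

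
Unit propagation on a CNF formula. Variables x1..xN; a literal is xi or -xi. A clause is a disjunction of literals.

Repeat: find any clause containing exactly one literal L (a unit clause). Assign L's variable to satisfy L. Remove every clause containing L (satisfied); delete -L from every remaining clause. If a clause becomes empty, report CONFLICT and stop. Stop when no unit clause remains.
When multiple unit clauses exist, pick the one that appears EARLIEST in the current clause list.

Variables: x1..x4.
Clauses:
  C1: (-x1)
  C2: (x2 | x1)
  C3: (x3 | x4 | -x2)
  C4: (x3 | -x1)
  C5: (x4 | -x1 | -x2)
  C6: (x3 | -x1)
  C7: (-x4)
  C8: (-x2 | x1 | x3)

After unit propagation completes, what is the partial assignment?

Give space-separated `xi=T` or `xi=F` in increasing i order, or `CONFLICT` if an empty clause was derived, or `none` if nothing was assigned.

unit clause [-1] forces x1=F; simplify:
  drop 1 from [2, 1] -> [2]
  drop 1 from [-2, 1, 3] -> [-2, 3]
  satisfied 4 clause(s); 4 remain; assigned so far: [1]
unit clause [2] forces x2=T; simplify:
  drop -2 from [3, 4, -2] -> [3, 4]
  drop -2 from [-2, 3] -> [3]
  satisfied 1 clause(s); 3 remain; assigned so far: [1, 2]
unit clause [-4] forces x4=F; simplify:
  drop 4 from [3, 4] -> [3]
  satisfied 1 clause(s); 2 remain; assigned so far: [1, 2, 4]
unit clause [3] forces x3=T; simplify:
  satisfied 2 clause(s); 0 remain; assigned so far: [1, 2, 3, 4]

Answer: x1=F x2=T x3=T x4=F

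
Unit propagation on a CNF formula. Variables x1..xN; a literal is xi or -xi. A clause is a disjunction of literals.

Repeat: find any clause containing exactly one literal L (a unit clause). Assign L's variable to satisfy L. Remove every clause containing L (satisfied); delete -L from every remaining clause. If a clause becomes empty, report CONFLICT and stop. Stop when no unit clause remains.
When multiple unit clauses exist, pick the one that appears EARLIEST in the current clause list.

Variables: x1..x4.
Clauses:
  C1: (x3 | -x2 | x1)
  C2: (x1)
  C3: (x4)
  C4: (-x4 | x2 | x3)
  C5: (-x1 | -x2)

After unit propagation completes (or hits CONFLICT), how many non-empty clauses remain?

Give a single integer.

unit clause [1] forces x1=T; simplify:
  drop -1 from [-1, -2] -> [-2]
  satisfied 2 clause(s); 3 remain; assigned so far: [1]
unit clause [4] forces x4=T; simplify:
  drop -4 from [-4, 2, 3] -> [2, 3]
  satisfied 1 clause(s); 2 remain; assigned so far: [1, 4]
unit clause [-2] forces x2=F; simplify:
  drop 2 from [2, 3] -> [3]
  satisfied 1 clause(s); 1 remain; assigned so far: [1, 2, 4]
unit clause [3] forces x3=T; simplify:
  satisfied 1 clause(s); 0 remain; assigned so far: [1, 2, 3, 4]

Answer: 0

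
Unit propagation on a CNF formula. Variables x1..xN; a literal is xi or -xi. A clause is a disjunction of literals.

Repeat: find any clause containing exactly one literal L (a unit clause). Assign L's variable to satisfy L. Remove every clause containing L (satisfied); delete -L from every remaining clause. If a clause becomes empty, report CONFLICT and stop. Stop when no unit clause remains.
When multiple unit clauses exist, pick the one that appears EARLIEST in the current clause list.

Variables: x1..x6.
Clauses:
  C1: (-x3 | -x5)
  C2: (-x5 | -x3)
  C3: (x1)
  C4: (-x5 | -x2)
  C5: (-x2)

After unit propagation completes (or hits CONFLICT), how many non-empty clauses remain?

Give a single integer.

Answer: 2

Derivation:
unit clause [1] forces x1=T; simplify:
  satisfied 1 clause(s); 4 remain; assigned so far: [1]
unit clause [-2] forces x2=F; simplify:
  satisfied 2 clause(s); 2 remain; assigned so far: [1, 2]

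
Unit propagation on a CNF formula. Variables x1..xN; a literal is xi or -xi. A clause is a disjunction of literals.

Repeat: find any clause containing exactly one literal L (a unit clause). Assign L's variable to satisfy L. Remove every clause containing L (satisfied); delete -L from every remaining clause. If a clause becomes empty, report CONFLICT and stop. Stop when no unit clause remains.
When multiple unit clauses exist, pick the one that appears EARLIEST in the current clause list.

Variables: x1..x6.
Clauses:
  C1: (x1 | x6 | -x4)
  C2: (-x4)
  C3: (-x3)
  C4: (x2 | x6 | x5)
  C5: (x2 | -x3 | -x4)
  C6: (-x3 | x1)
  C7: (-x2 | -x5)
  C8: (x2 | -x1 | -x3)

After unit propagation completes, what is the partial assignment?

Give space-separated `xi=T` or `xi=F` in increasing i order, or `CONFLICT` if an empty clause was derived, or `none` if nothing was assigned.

unit clause [-4] forces x4=F; simplify:
  satisfied 3 clause(s); 5 remain; assigned so far: [4]
unit clause [-3] forces x3=F; simplify:
  satisfied 3 clause(s); 2 remain; assigned so far: [3, 4]

Answer: x3=F x4=F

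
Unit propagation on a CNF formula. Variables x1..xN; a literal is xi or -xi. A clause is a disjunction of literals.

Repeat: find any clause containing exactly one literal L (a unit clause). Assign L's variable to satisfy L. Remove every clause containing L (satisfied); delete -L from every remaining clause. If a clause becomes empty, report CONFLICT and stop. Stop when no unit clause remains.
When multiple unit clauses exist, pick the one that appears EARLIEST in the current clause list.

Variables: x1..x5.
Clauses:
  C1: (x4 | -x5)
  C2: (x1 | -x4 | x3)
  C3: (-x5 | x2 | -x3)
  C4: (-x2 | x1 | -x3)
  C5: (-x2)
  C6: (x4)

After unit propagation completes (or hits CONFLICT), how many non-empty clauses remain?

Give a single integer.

Answer: 2

Derivation:
unit clause [-2] forces x2=F; simplify:
  drop 2 from [-5, 2, -3] -> [-5, -3]
  satisfied 2 clause(s); 4 remain; assigned so far: [2]
unit clause [4] forces x4=T; simplify:
  drop -4 from [1, -4, 3] -> [1, 3]
  satisfied 2 clause(s); 2 remain; assigned so far: [2, 4]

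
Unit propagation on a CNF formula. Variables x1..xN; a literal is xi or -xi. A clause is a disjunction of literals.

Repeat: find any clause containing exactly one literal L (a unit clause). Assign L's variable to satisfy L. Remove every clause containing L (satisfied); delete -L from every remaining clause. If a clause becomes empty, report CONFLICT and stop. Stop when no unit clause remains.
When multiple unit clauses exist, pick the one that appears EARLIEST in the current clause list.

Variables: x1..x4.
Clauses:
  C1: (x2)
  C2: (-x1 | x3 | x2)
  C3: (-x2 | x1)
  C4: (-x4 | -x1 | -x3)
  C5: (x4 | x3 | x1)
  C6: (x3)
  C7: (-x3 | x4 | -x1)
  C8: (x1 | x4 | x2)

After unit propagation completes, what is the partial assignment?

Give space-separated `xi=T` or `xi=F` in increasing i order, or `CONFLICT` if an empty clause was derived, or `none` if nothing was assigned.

unit clause [2] forces x2=T; simplify:
  drop -2 from [-2, 1] -> [1]
  satisfied 3 clause(s); 5 remain; assigned so far: [2]
unit clause [1] forces x1=T; simplify:
  drop -1 from [-4, -1, -3] -> [-4, -3]
  drop -1 from [-3, 4, -1] -> [-3, 4]
  satisfied 2 clause(s); 3 remain; assigned so far: [1, 2]
unit clause [3] forces x3=T; simplify:
  drop -3 from [-4, -3] -> [-4]
  drop -3 from [-3, 4] -> [4]
  satisfied 1 clause(s); 2 remain; assigned so far: [1, 2, 3]
unit clause [-4] forces x4=F; simplify:
  drop 4 from [4] -> [] (empty!)
  satisfied 1 clause(s); 1 remain; assigned so far: [1, 2, 3, 4]
CONFLICT (empty clause)

Answer: CONFLICT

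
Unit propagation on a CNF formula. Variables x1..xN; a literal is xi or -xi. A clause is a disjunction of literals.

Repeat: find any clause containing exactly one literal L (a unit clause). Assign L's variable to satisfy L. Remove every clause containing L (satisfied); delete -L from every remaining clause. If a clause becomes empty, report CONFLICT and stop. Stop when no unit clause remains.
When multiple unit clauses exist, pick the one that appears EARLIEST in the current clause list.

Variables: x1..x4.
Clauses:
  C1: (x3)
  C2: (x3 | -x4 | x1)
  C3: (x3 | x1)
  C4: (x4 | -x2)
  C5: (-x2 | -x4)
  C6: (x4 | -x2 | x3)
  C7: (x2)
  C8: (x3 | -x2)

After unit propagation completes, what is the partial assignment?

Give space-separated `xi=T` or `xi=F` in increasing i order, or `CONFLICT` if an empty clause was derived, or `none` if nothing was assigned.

Answer: CONFLICT

Derivation:
unit clause [3] forces x3=T; simplify:
  satisfied 5 clause(s); 3 remain; assigned so far: [3]
unit clause [2] forces x2=T; simplify:
  drop -2 from [4, -2] -> [4]
  drop -2 from [-2, -4] -> [-4]
  satisfied 1 clause(s); 2 remain; assigned so far: [2, 3]
unit clause [4] forces x4=T; simplify:
  drop -4 from [-4] -> [] (empty!)
  satisfied 1 clause(s); 1 remain; assigned so far: [2, 3, 4]
CONFLICT (empty clause)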